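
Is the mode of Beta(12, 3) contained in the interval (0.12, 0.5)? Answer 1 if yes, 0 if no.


Mode = (a-1)/(a+b-2) = 11/13 = 0.8462
Interval: (0.12, 0.5)
Contains mode? 0

0


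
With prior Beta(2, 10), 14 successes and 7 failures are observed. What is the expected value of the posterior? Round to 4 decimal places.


Posterior = Beta(16, 17)
E[theta] = alpha/(alpha+beta)
= 16/33 = 0.4848

0.4848


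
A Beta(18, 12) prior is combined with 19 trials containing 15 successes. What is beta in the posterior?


In conjugate updating:
beta_posterior = beta_prior + (n - k)
= 12 + (19 - 15)
= 12 + 4 = 16

16


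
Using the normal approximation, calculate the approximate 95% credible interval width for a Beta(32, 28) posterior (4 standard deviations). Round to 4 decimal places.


Var(Beta) = 32*28/(60^2 * 61) = 0.0041
SD = 0.0639
Width ~ 4*SD = 0.2555

0.2555


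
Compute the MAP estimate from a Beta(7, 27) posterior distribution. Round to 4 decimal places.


MAP = mode of Beta distribution
= (alpha - 1)/(alpha + beta - 2)
= (7-1)/(7+27-2)
= 6/32 = 0.1875

0.1875


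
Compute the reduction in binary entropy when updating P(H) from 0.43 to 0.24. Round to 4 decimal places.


H_before = -p*log2(p) - (1-p)*log2(1-p) for p=0.43: 0.9858
H_after for p=0.24: 0.795
Reduction = 0.9858 - 0.795 = 0.1908

0.1908


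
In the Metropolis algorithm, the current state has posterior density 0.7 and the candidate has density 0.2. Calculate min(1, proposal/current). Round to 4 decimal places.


Ratio = 0.2/0.7 = 0.2857
Acceptance probability = min(1, 0.2857)
= 0.2857

0.2857


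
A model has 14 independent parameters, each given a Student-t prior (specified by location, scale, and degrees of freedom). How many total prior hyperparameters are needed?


Each Student-t prior needs 3 hyperparameters (location, scale, and degrees of freedom).
Total = 3 * 14 = 42

42


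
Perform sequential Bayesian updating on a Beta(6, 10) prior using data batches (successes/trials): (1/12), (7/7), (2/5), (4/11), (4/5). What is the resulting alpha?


Accumulate successes: 18
Posterior alpha = prior alpha + sum of successes
= 6 + 18 = 24

24


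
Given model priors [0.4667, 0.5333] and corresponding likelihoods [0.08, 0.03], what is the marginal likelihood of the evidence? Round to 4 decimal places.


P(E) = sum_i P(M_i) P(E|M_i)
= 0.0373 + 0.016
= 0.0533

0.0533


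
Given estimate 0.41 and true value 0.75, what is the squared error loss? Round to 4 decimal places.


Squared error = (estimate - true)^2
Difference = -0.34
Loss = -0.34^2 = 0.1156

0.1156


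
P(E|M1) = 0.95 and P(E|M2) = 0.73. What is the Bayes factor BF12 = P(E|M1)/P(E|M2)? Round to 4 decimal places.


Bayes factor BF12 = P(E|M1) / P(E|M2)
= 0.95 / 0.73
= 1.3014

1.3014


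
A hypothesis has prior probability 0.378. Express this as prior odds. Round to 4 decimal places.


Odds = P(H) / P(not H) = 0.378 / 0.622
= 0.6077

0.6077


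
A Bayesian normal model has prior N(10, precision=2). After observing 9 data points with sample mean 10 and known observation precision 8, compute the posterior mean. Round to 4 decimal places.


Posterior mean = (prior_precision * prior_mean + n * data_precision * data_mean) / (prior_precision + n * data_precision)
Numerator = 2*10 + 9*8*10 = 740
Denominator = 2 + 9*8 = 74
Posterior mean = 10.0

10.0


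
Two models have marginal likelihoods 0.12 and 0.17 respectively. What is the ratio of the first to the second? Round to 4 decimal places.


Evidence ratio = 0.12 / 0.17
= 0.7059

0.7059


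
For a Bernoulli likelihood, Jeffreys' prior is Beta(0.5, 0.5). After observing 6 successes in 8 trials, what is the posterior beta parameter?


Jeffreys' prior for Bernoulli is Beta(0.5, 0.5).
Posterior is Beta(0.5 + k, 0.5 + n - k).
Posterior beta = 0.5 + (n - k) = 0.5 + 2 = 2.5

2.5


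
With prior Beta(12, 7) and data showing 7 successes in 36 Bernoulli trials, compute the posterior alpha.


Conjugate update: alpha_posterior = alpha_prior + k
= 12 + 7 = 19

19


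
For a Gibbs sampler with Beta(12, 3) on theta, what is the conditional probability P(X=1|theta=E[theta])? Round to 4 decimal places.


E[theta] = 12/(12+3) = 0.8
P(X=1|theta) = theta = 0.8

0.8


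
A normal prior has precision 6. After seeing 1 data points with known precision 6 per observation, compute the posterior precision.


In the conjugate normal model, precisions add:
tau_posterior = tau_prior + n * tau_data
= 6 + 1*6 = 12

12


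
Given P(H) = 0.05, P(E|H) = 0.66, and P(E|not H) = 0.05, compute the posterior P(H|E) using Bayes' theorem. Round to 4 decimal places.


By Bayes' theorem: P(H|E) = P(E|H)*P(H) / P(E)
P(E) = P(E|H)*P(H) + P(E|not H)*P(not H)
P(E) = 0.66*0.05 + 0.05*0.95 = 0.0805
P(H|E) = 0.66*0.05 / 0.0805 = 0.4099

0.4099


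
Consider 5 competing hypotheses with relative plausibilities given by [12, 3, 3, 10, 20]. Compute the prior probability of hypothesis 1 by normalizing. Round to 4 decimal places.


Sum of weights = 12 + 3 + 3 + 10 + 20 = 48
Normalized prior for H1 = 12 / 48
= 0.25

0.25


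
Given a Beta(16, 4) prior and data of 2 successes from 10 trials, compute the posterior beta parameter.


Number of failures = 10 - 2 = 8
Posterior beta = 4 + 8 = 12

12


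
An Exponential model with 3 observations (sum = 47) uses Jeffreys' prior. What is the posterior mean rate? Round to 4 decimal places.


Posterior Gamma(3, 47)
E[lambda] = 3/47 = 0.0638

0.0638


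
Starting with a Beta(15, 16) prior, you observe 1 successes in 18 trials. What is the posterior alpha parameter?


For a Beta-Binomial conjugate model:
Posterior alpha = prior alpha + number of successes
= 15 + 1 = 16

16


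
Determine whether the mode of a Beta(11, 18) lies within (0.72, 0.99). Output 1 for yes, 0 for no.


First find the mode: (a-1)/(a+b-2) = 0.3704
Is 0.3704 in (0.72, 0.99)? 0

0


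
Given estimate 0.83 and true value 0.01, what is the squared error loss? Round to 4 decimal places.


Squared error = (estimate - true)^2
Difference = 0.82
Loss = 0.82^2 = 0.6724

0.6724


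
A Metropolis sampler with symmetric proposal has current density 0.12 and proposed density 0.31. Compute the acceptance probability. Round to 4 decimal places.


For symmetric proposals, acceptance = min(1, pi(x*)/pi(x))
= min(1, 0.31/0.12)
= min(1, 2.5833) = 1.0

1.0


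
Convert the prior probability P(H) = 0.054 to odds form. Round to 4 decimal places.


P(not H) = 1 - 0.054 = 0.946
Odds = 0.054 / 0.946 = 0.0571

0.0571


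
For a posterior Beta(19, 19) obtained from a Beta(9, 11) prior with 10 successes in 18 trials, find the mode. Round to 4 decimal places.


Mode = (alpha - 1) / (alpha + beta - 2)
= 18 / 36
= 0.5

0.5


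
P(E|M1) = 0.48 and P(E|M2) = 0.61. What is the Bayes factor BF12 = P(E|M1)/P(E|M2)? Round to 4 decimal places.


Bayes factor BF12 = P(E|M1) / P(E|M2)
= 0.48 / 0.61
= 0.7869

0.7869


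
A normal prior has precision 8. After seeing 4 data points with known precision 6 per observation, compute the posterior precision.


In the conjugate normal model, precisions add:
tau_posterior = tau_prior + n * tau_data
= 8 + 4*6 = 32

32


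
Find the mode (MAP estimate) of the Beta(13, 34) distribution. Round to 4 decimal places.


For Beta(a,b) with a,b > 1:
Mode = (a-1)/(a+b-2) = (13-1)/(47-2)
= 12/45 = 0.2667

0.2667


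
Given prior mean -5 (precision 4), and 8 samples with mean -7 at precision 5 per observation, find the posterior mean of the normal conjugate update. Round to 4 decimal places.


The posterior mean is a precision-weighted average of prior and data.
Post. prec. = 4 + 40 = 44
Post. mean = (-20 + -280)/44 = -300/44 = -6.8182

-6.8182


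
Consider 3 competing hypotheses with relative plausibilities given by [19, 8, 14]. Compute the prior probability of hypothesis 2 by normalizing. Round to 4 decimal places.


Sum of weights = 19 + 8 + 14 = 41
Normalized prior for H2 = 8 / 41
= 0.1951

0.1951


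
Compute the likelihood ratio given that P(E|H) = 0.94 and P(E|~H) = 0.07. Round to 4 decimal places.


LR = P(E|H) / P(E|~H)
= 0.94 / 0.07 = 13.4286

13.4286


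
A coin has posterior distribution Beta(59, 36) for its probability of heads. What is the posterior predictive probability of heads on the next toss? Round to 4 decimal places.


Posterior predictive = E[theta] = alpha/(alpha+beta)
= 59/95
= 0.6211

0.6211


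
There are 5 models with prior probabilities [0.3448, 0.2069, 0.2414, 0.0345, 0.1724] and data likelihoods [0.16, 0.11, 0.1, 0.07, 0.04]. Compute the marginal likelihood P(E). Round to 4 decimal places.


P(E) = sum over models of P(M_i) * P(E|M_i)
= 0.3448*0.16 + 0.2069*0.11 + 0.2414*0.1 + 0.0345*0.07 + 0.1724*0.04
= 0.1114

0.1114


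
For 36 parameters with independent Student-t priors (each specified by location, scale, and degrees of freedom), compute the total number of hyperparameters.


A Student-t prior has 3 hyperparameters per parameter.
Total = 36 * 3 = 108

108


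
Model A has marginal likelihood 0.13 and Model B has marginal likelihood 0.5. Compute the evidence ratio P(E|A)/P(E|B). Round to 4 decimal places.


Evidence ratio = P(E|A) / P(E|B)
= 0.13 / 0.5
= 0.26

0.26


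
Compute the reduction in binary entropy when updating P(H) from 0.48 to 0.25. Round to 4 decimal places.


H_before = -p*log2(p) - (1-p)*log2(1-p) for p=0.48: 0.9988
H_after for p=0.25: 0.8113
Reduction = 0.9988 - 0.8113 = 0.1876

0.1876


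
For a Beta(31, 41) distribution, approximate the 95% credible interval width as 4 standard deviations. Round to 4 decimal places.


Variance of Beta(a,b) = ab / ((a+b)^2 * (a+b+1))
= 31*41 / ((72)^2 * 73)
= 0.0034
SD = sqrt(0.0034) = 0.058
Width = 4 * SD = 0.2318

0.2318


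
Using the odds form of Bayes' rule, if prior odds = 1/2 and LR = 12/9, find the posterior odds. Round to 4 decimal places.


Bayes' rule in odds form: posterior odds = prior odds * LR
= (1 * 12) / (2 * 9)
= 12/18 = 0.6667

0.6667


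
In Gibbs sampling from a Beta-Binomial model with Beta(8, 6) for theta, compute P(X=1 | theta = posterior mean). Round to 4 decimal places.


Posterior mean = alpha/(alpha+beta) = 8/14 = 0.5714
P(X=1|theta=mean) = theta = 0.5714

0.5714


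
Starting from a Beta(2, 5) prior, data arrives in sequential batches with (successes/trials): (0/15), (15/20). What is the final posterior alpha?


In sequential Bayesian updating, we sum all successes.
Total successes = 15
Final alpha = 2 + 15 = 17

17


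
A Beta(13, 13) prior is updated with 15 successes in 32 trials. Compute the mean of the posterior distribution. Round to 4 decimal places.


After update: Beta(28, 30)
Mean = 28 / (28 + 30) = 28 / 58
= 0.4828

0.4828


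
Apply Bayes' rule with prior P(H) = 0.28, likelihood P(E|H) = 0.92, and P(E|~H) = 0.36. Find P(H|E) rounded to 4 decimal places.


Step 1: Compute marginal P(E) = P(E|H)P(H) + P(E|~H)P(~H)
= 0.92*0.28 + 0.36*0.72 = 0.5168
Step 2: P(H|E) = P(E|H)P(H)/P(E) = 0.2576/0.5168
= 0.4985

0.4985


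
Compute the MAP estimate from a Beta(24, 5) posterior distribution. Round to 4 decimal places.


MAP = mode of Beta distribution
= (alpha - 1)/(alpha + beta - 2)
= (24-1)/(24+5-2)
= 23/27 = 0.8519

0.8519


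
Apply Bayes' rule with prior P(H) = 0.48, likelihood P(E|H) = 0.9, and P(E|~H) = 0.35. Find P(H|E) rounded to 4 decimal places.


Step 1: Compute marginal P(E) = P(E|H)P(H) + P(E|~H)P(~H)
= 0.9*0.48 + 0.35*0.52 = 0.614
Step 2: P(H|E) = P(E|H)P(H)/P(E) = 0.432/0.614
= 0.7036

0.7036


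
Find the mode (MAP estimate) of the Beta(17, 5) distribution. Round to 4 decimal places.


For Beta(a,b) with a,b > 1:
Mode = (a-1)/(a+b-2) = (17-1)/(22-2)
= 16/20 = 0.8

0.8


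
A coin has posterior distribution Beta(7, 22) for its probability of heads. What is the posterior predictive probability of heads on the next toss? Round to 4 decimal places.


Posterior predictive = E[theta] = alpha/(alpha+beta)
= 7/29
= 0.2414

0.2414


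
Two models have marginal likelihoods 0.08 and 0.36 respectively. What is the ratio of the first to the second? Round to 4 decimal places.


Evidence ratio = 0.08 / 0.36
= 0.2222

0.2222


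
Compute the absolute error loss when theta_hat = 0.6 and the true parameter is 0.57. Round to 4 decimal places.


L = |theta_hat - theta_true|
= |0.6 - 0.57| = 0.03

0.03


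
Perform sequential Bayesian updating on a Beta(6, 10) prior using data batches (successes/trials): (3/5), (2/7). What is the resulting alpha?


Accumulate successes: 5
Posterior alpha = prior alpha + sum of successes
= 6 + 5 = 11

11


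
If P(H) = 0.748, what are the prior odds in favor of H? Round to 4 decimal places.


Prior odds = P(H) / (1 - P(H))
= 0.748 / 0.252
= 2.9683

2.9683


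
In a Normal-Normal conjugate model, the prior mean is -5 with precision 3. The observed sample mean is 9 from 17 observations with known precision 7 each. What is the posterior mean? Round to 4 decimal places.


Posterior precision = tau0 + n*tau = 3 + 17*7 = 122
Posterior mean = (tau0*mu0 + n*tau*xbar) / posterior_precision
= (3*-5 + 17*7*9) / 122
= 1056 / 122 = 8.6557

8.6557


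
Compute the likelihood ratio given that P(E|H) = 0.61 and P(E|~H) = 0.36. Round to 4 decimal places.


LR = P(E|H) / P(E|~H)
= 0.61 / 0.36 = 1.6944

1.6944


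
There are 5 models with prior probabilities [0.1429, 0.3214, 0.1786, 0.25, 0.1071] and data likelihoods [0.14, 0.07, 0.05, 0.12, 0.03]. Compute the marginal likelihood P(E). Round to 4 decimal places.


P(E) = sum over models of P(M_i) * P(E|M_i)
= 0.1429*0.14 + 0.3214*0.07 + 0.1786*0.05 + 0.25*0.12 + 0.1071*0.03
= 0.0846

0.0846


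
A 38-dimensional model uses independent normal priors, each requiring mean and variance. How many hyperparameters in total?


Per parameter: 2 (mean and variance).
Total = 38 * 2 = 76

76


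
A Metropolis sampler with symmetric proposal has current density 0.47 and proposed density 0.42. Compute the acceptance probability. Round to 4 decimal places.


For symmetric proposals, acceptance = min(1, pi(x*)/pi(x))
= min(1, 0.42/0.47)
= min(1, 0.8936) = 0.8936

0.8936


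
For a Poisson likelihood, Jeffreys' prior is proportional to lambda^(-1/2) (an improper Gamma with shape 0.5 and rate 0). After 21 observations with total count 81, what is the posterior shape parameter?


Jeffreys' prior for Poisson is proportional to lambda^(-1/2).
Posterior is Gamma(0.5 + S, 0 + n) = Gamma(0.5 + 81, 21).
Posterior shape = 0.5 + S = 0.5 + 81 = 81.5

81.5


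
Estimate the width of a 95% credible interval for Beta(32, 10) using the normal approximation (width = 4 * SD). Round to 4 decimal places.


For Beta(a,b): Var = ab/((a+b)^2(a+b+1))
Var = 0.0042, SD = 0.065
Approximate 95% CI width = 4 * 0.065 = 0.2598

0.2598


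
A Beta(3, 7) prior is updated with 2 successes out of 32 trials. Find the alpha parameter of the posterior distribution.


In the Beta-Binomial conjugate update:
alpha_post = alpha_prior + successes
= 3 + 2
= 5

5


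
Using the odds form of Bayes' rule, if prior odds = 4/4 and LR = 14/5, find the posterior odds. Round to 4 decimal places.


Bayes' rule in odds form: posterior odds = prior odds * LR
= (4 * 14) / (4 * 5)
= 56/20 = 2.8

2.8


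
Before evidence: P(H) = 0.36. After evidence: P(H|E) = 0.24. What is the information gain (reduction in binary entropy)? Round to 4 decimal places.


Prior entropy = 0.9427
Posterior entropy = 0.795
Information gain = 0.9427 - 0.795 = 0.1476

0.1476


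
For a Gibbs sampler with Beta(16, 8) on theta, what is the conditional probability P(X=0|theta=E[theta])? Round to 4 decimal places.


E[theta] = 16/(16+8) = 0.6667
P(X=0|theta) = 1 - theta = 0.3333

0.3333


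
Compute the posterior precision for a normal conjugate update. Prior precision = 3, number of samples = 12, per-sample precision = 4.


tau_post = tau_0 + n * tau
= 3 + 12 * 4 = 51

51


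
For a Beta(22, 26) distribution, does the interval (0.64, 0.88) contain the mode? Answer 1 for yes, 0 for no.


Mode of Beta(a,b) = (a-1)/(a+b-2)
= (22-1)/(22+26-2) = 0.4565
Check: 0.64 <= 0.4565 <= 0.88?
Result: 0

0


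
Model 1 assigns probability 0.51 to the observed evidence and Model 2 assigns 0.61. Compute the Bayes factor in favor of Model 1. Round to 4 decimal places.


BF = P(data|M1) / P(data|M2)
= 0.51 / 0.61 = 0.8361

0.8361


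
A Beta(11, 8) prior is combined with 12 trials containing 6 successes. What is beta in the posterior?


In conjugate updating:
beta_posterior = beta_prior + (n - k)
= 8 + (12 - 6)
= 8 + 6 = 14

14


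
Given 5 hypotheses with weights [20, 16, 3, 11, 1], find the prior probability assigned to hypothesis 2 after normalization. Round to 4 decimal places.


To normalize, divide each weight by the sum of all weights.
Sum = 51
Prior(H2) = 16/51 = 0.3137

0.3137


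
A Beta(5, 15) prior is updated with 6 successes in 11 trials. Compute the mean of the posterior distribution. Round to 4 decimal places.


After update: Beta(11, 20)
Mean = 11 / (11 + 20) = 11 / 31
= 0.3548

0.3548


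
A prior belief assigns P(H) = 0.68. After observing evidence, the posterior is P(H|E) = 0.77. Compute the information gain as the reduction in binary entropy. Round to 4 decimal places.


H(prior) = -0.68*log2(0.68) - 0.32*log2(0.32)
= 0.9044
H(post) = -0.77*log2(0.77) - 0.23*log2(0.23)
= 0.778
IG = 0.9044 - 0.778 = 0.1264

0.1264


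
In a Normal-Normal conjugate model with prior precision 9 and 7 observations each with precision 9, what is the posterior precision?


Posterior precision = prior precision + n * observation precision
= 9 + 7 * 9
= 9 + 63 = 72

72


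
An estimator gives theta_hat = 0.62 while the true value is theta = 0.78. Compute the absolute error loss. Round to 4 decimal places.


The absolute error loss is |theta_hat - theta|
= |0.62 - 0.78|
= 0.16

0.16


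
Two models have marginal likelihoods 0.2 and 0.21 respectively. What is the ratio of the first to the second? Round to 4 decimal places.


Evidence ratio = 0.2 / 0.21
= 0.9524

0.9524


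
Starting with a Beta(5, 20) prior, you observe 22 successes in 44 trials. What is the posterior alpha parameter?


For a Beta-Binomial conjugate model:
Posterior alpha = prior alpha + number of successes
= 5 + 22 = 27

27


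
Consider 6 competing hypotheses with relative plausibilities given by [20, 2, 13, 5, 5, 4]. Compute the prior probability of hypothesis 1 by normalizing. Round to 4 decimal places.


Sum of weights = 20 + 2 + 13 + 5 + 5 + 4 = 49
Normalized prior for H1 = 20 / 49
= 0.4082

0.4082


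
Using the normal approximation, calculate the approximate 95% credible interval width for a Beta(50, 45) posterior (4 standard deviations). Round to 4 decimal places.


Var(Beta) = 50*45/(95^2 * 96) = 0.0026
SD = 0.051
Width ~ 4*SD = 0.2038

0.2038


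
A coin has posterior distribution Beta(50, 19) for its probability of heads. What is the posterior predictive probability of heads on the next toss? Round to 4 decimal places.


Posterior predictive = E[theta] = alpha/(alpha+beta)
= 50/69
= 0.7246

0.7246


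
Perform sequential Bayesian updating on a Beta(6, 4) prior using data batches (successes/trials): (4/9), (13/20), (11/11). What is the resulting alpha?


Accumulate successes: 28
Posterior alpha = prior alpha + sum of successes
= 6 + 28 = 34

34


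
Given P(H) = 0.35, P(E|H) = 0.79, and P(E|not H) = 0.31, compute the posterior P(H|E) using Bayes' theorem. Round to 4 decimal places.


By Bayes' theorem: P(H|E) = P(E|H)*P(H) / P(E)
P(E) = P(E|H)*P(H) + P(E|not H)*P(not H)
P(E) = 0.79*0.35 + 0.31*0.65 = 0.478
P(H|E) = 0.79*0.35 / 0.478 = 0.5785

0.5785


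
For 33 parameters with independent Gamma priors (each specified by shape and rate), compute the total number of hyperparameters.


A Gamma prior has 2 hyperparameters per parameter.
Total = 33 * 2 = 66

66


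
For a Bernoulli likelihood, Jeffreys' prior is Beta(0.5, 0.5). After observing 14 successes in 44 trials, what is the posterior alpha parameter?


Jeffreys' prior for Bernoulli is Beta(0.5, 0.5).
Posterior is Beta(0.5 + k, 0.5 + n - k).
Posterior alpha = 0.5 + k = 0.5 + 14 = 14.5

14.5


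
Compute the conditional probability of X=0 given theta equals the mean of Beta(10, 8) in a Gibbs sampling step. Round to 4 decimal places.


Mean of Beta(10, 8) = 0.5556
P(X=0 | theta=0.5556) = 0.4444

0.4444


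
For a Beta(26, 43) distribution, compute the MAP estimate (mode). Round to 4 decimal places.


MAP = mode = (a-1)/(a+b-2)
= (26-1)/(26+43-2)
= 25/67 = 0.3731

0.3731


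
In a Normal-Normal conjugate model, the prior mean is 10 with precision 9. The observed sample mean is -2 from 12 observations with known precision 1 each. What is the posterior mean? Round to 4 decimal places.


Posterior precision = tau0 + n*tau = 9 + 12*1 = 21
Posterior mean = (tau0*mu0 + n*tau*xbar) / posterior_precision
= (9*10 + 12*1*-2) / 21
= 66 / 21 = 3.1429

3.1429


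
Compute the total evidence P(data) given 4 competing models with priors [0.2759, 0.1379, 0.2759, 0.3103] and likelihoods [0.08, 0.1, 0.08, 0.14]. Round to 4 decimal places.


Marginal likelihood = sum P(model_i) * P(data|model_i)
Model 1: 0.2759 * 0.08 = 0.0221
Model 2: 0.1379 * 0.1 = 0.0138
Model 3: 0.2759 * 0.08 = 0.0221
Model 4: 0.3103 * 0.14 = 0.0434
Total = 0.1014

0.1014


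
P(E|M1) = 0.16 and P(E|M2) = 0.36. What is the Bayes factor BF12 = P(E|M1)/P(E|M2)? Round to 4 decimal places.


Bayes factor BF12 = P(E|M1) / P(E|M2)
= 0.16 / 0.36
= 0.4444

0.4444


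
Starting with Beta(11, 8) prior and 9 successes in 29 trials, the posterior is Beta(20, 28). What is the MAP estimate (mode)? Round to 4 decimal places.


The mode of Beta(a, b) when a > 1 and b > 1 is (a-1)/(a+b-2)
= (20 - 1) / (20 + 28 - 2)
= 19 / 46
= 0.413

0.413


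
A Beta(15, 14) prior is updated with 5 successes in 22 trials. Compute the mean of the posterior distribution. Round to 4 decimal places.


After update: Beta(20, 31)
Mean = 20 / (20 + 31) = 20 / 51
= 0.3922

0.3922


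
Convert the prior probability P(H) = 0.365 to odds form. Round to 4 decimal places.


P(not H) = 1 - 0.365 = 0.635
Odds = 0.365 / 0.635 = 0.5748

0.5748


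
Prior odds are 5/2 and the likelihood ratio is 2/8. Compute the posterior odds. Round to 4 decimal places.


Posterior odds = prior odds * likelihood ratio
= (5/2) * (2/8)
= 10 / 16
= 0.625

0.625


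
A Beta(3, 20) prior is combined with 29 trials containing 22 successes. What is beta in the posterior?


In conjugate updating:
beta_posterior = beta_prior + (n - k)
= 20 + (29 - 22)
= 20 + 7 = 27

27


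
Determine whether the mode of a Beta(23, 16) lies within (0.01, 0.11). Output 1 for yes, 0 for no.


First find the mode: (a-1)/(a+b-2) = 0.5946
Is 0.5946 in (0.01, 0.11)? 0

0


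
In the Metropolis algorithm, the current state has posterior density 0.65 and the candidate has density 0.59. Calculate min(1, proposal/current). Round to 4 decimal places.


Ratio = 0.59/0.65 = 0.9077
Acceptance probability = min(1, 0.9077)
= 0.9077

0.9077


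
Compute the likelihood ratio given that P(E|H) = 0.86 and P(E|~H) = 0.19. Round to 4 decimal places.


LR = P(E|H) / P(E|~H)
= 0.86 / 0.19 = 4.5263

4.5263


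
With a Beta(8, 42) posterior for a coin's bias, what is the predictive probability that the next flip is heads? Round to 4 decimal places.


The predictive probability equals the posterior mean.
P(next = heads) = alpha / (alpha + beta)
= 8 / 50 = 0.16

0.16


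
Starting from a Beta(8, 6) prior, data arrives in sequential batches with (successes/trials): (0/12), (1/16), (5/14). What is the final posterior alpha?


In sequential Bayesian updating, we sum all successes.
Total successes = 6
Final alpha = 8 + 6 = 14

14


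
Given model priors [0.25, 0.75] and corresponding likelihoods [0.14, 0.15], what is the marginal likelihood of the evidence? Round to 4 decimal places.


P(E) = sum_i P(M_i) P(E|M_i)
= 0.035 + 0.1125
= 0.1475

0.1475


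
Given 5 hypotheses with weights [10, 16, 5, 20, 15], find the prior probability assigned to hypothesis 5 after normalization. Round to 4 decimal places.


To normalize, divide each weight by the sum of all weights.
Sum = 66
Prior(H5) = 15/66 = 0.2273

0.2273


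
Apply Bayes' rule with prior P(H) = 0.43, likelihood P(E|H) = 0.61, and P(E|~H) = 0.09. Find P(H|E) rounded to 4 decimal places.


Step 1: Compute marginal P(E) = P(E|H)P(H) + P(E|~H)P(~H)
= 0.61*0.43 + 0.09*0.57 = 0.3136
Step 2: P(H|E) = P(E|H)P(H)/P(E) = 0.2623/0.3136
= 0.8364

0.8364


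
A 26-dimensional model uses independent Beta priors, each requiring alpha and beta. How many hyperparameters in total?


Per parameter: 2 (alpha and beta).
Total = 26 * 2 = 52

52


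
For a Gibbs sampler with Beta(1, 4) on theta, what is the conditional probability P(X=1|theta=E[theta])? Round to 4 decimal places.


E[theta] = 1/(1+4) = 0.2
P(X=1|theta) = theta = 0.2

0.2


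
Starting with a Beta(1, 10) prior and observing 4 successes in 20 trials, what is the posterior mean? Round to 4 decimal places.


Posterior parameters: alpha = 1 + 4 = 5
beta = 10 + 16 = 26
Posterior mean = alpha / (alpha + beta) = 5 / 31
= 0.1613

0.1613


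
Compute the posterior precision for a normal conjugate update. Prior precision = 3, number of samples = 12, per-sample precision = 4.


tau_post = tau_0 + n * tau
= 3 + 12 * 4 = 51

51


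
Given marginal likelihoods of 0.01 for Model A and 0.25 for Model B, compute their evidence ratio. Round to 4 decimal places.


Ratio = ML(A) / ML(B) = 0.01/0.25
= 0.04

0.04


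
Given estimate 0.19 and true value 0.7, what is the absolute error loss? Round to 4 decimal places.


Absolute error = |estimate - true|
= |-0.51| = 0.51

0.51


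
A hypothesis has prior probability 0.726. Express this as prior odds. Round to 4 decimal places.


Odds = P(H) / P(not H) = 0.726 / 0.274
= 2.6496

2.6496


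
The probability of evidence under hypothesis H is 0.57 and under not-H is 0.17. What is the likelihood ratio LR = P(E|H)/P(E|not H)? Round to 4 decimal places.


LR = 0.57 / 0.17
= 3.3529

3.3529


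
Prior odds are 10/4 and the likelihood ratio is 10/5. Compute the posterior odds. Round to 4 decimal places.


Posterior odds = prior odds * likelihood ratio
= (10/4) * (10/5)
= 100 / 20
= 5.0

5.0


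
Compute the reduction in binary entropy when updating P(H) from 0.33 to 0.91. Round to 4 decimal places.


H_before = -p*log2(p) - (1-p)*log2(1-p) for p=0.33: 0.9149
H_after for p=0.91: 0.4365
Reduction = 0.9149 - 0.4365 = 0.4785

0.4785


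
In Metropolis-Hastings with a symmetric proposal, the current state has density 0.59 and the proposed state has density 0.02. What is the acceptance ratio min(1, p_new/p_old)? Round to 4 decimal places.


Ratio = p_new / p_old = 0.02 / 0.59 = 0.0339
Acceptance = min(1, 0.0339) = 0.0339

0.0339


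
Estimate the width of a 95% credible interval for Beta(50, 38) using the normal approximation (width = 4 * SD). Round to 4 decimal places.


For Beta(a,b): Var = ab/((a+b)^2(a+b+1))
Var = 0.0028, SD = 0.0525
Approximate 95% CI width = 4 * 0.0525 = 0.21

0.21


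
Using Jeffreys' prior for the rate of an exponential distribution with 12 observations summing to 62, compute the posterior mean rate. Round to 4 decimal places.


Jeffreys' prior leads to posterior Gamma(12, 62).
Mean = 12/62 = 0.1935

0.1935


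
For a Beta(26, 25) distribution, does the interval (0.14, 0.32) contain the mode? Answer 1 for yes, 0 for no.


Mode of Beta(a,b) = (a-1)/(a+b-2)
= (26-1)/(26+25-2) = 0.5102
Check: 0.14 <= 0.5102 <= 0.32?
Result: 0

0


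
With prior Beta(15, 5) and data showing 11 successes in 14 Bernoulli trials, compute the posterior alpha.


Conjugate update: alpha_posterior = alpha_prior + k
= 15 + 11 = 26

26


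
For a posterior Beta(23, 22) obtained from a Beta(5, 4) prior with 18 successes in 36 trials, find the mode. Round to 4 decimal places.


Mode = (alpha - 1) / (alpha + beta - 2)
= 22 / 43
= 0.5116

0.5116


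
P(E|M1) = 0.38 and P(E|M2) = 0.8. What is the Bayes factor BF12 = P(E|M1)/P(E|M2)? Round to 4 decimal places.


Bayes factor BF12 = P(E|M1) / P(E|M2)
= 0.38 / 0.8
= 0.475

0.475


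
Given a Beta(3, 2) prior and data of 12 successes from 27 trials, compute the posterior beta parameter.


Number of failures = 27 - 12 = 15
Posterior beta = 2 + 15 = 17

17


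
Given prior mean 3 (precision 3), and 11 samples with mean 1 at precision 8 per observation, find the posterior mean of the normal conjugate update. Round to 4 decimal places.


The posterior mean is a precision-weighted average of prior and data.
Post. prec. = 3 + 88 = 91
Post. mean = (9 + 88)/91 = 97/91 = 1.0659

1.0659


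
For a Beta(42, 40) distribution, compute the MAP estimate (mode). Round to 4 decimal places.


MAP = mode = (a-1)/(a+b-2)
= (42-1)/(42+40-2)
= 41/80 = 0.5125

0.5125


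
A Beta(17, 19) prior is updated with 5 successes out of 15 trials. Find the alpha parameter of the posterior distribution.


In the Beta-Binomial conjugate update:
alpha_post = alpha_prior + successes
= 17 + 5
= 22

22


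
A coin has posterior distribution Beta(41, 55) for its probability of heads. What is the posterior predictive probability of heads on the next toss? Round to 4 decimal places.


Posterior predictive = E[theta] = alpha/(alpha+beta)
= 41/96
= 0.4271

0.4271


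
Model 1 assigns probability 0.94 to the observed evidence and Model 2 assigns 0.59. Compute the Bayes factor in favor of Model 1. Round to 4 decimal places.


BF = P(data|M1) / P(data|M2)
= 0.94 / 0.59 = 1.5932

1.5932


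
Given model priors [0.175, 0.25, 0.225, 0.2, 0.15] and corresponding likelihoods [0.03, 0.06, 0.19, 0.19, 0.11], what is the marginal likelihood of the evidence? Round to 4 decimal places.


P(E) = sum_i P(M_i) P(E|M_i)
= 0.0052 + 0.015 + 0.0428 + 0.038 + 0.0165
= 0.1175

0.1175


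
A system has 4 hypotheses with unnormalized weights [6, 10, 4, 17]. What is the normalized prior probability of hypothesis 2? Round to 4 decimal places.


The normalized prior is the weight divided by the total.
Total weight = 37
P(H2) = 10 / 37 = 0.2703

0.2703


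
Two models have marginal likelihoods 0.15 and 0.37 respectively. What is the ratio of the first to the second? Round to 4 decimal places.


Evidence ratio = 0.15 / 0.37
= 0.4054

0.4054


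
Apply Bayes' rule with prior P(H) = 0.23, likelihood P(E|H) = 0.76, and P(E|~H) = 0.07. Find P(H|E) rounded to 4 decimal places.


Step 1: Compute marginal P(E) = P(E|H)P(H) + P(E|~H)P(~H)
= 0.76*0.23 + 0.07*0.77 = 0.2287
Step 2: P(H|E) = P(E|H)P(H)/P(E) = 0.1748/0.2287
= 0.7643

0.7643


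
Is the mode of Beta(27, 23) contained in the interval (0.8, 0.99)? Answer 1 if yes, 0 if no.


Mode = (a-1)/(a+b-2) = 26/48 = 0.5417
Interval: (0.8, 0.99)
Contains mode? 0

0


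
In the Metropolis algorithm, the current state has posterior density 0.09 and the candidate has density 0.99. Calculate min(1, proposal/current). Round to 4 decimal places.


Ratio = 0.99/0.09 = 11.0
Acceptance probability = min(1, 11.0)
= 1.0

1.0


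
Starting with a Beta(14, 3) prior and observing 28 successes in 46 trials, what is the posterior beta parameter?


Posterior beta = prior beta + failures
Failures = 46 - 28 = 18
beta_post = 3 + 18 = 21

21


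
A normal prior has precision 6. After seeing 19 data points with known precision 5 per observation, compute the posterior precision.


In the conjugate normal model, precisions add:
tau_posterior = tau_prior + n * tau_data
= 6 + 19*5 = 101

101


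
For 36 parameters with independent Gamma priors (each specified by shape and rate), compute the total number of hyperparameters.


A Gamma prior has 2 hyperparameters per parameter.
Total = 36 * 2 = 72

72


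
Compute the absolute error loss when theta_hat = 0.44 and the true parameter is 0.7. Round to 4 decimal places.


L = |theta_hat - theta_true|
= |0.44 - 0.7| = 0.26

0.26


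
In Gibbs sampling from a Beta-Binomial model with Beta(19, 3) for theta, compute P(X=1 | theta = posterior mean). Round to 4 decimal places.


Posterior mean = alpha/(alpha+beta) = 19/22 = 0.8636
P(X=1|theta=mean) = theta = 0.8636

0.8636


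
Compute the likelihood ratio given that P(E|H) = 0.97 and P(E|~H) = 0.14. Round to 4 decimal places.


LR = P(E|H) / P(E|~H)
= 0.97 / 0.14 = 6.9286

6.9286


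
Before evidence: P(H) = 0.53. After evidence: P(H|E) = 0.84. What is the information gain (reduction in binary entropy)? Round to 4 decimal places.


Prior entropy = 0.9974
Posterior entropy = 0.6343
Information gain = 0.9974 - 0.6343 = 0.3631

0.3631


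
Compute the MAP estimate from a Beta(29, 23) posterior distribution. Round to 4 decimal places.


MAP = mode of Beta distribution
= (alpha - 1)/(alpha + beta - 2)
= (29-1)/(29+23-2)
= 28/50 = 0.56

0.56


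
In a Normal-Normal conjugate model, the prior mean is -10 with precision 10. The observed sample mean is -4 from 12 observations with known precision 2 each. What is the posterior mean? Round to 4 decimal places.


Posterior precision = tau0 + n*tau = 10 + 12*2 = 34
Posterior mean = (tau0*mu0 + n*tau*xbar) / posterior_precision
= (10*-10 + 12*2*-4) / 34
= -196 / 34 = -5.7647

-5.7647


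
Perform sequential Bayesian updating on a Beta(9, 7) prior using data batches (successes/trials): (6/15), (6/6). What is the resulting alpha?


Accumulate successes: 12
Posterior alpha = prior alpha + sum of successes
= 9 + 12 = 21

21


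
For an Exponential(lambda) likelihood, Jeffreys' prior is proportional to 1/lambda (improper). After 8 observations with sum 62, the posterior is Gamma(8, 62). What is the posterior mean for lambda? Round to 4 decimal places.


Posterior = Gamma(n, sum_x) = Gamma(8, 62)
Posterior mean = shape/rate = 8/62
= 0.129

0.129


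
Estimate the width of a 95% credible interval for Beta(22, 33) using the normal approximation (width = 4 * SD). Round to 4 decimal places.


For Beta(a,b): Var = ab/((a+b)^2(a+b+1))
Var = 0.0043, SD = 0.0655
Approximate 95% CI width = 4 * 0.0655 = 0.2619

0.2619


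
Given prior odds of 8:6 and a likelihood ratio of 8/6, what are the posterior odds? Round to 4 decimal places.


Posterior odds = prior odds * LR
Prior odds = 8/6 = 1.3333
LR = 8/6 = 1.3333
Posterior odds = 1.3333 * 1.3333 = 1.7778

1.7778


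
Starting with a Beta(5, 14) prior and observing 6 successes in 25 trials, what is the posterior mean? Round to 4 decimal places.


Posterior parameters: alpha = 5 + 6 = 11
beta = 14 + 19 = 33
Posterior mean = alpha / (alpha + beta) = 11 / 44
= 0.25

0.25


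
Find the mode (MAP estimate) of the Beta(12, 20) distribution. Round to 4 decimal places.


For Beta(a,b) with a,b > 1:
Mode = (a-1)/(a+b-2) = (12-1)/(32-2)
= 11/30 = 0.3667

0.3667


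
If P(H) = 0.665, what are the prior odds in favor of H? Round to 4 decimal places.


Prior odds = P(H) / (1 - P(H))
= 0.665 / 0.335
= 1.9851

1.9851


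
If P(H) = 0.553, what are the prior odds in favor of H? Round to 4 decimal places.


Prior odds = P(H) / (1 - P(H))
= 0.553 / 0.447
= 1.2371

1.2371


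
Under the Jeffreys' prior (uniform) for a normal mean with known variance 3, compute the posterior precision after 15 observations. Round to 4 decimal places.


Prior precision = 0 (flat prior).
Post. prec. = 0 + n/var = 15/3 = 5.0

5.0


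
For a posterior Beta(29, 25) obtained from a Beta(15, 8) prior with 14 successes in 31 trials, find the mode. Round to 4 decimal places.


Mode = (alpha - 1) / (alpha + beta - 2)
= 28 / 52
= 0.5385

0.5385


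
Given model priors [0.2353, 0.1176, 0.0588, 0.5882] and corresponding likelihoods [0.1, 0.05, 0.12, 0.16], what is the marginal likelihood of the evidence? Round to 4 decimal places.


P(E) = sum_i P(M_i) P(E|M_i)
= 0.0235 + 0.0059 + 0.0071 + 0.0941
= 0.1306

0.1306


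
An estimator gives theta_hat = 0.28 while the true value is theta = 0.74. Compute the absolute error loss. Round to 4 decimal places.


The absolute error loss is |theta_hat - theta|
= |0.28 - 0.74|
= 0.46

0.46


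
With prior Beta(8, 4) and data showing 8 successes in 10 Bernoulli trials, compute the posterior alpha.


Conjugate update: alpha_posterior = alpha_prior + k
= 8 + 8 = 16

16


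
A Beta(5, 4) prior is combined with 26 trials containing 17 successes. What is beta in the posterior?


In conjugate updating:
beta_posterior = beta_prior + (n - k)
= 4 + (26 - 17)
= 4 + 9 = 13

13


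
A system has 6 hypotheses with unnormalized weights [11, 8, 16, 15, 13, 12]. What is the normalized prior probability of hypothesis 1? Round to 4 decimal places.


The normalized prior is the weight divided by the total.
Total weight = 75
P(H1) = 11 / 75 = 0.1467

0.1467


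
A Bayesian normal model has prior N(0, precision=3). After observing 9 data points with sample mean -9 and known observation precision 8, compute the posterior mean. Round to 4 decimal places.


Posterior mean = (prior_precision * prior_mean + n * data_precision * data_mean) / (prior_precision + n * data_precision)
Numerator = 3*0 + 9*8*-9 = -648
Denominator = 3 + 9*8 = 75
Posterior mean = -8.64

-8.64


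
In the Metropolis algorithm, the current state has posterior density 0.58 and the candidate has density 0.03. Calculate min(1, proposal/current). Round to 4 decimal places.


Ratio = 0.03/0.58 = 0.0517
Acceptance probability = min(1, 0.0517)
= 0.0517

0.0517


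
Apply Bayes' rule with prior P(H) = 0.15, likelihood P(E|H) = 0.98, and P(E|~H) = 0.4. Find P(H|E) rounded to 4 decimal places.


Step 1: Compute marginal P(E) = P(E|H)P(H) + P(E|~H)P(~H)
= 0.98*0.15 + 0.4*0.85 = 0.487
Step 2: P(H|E) = P(E|H)P(H)/P(E) = 0.147/0.487
= 0.3018

0.3018


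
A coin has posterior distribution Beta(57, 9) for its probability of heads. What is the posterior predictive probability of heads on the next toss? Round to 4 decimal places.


Posterior predictive = E[theta] = alpha/(alpha+beta)
= 57/66
= 0.8636

0.8636


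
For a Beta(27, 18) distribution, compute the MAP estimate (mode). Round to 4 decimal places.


MAP = mode = (a-1)/(a+b-2)
= (27-1)/(27+18-2)
= 26/43 = 0.6047

0.6047


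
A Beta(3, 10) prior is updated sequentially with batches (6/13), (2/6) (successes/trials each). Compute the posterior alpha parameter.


Sequential conjugate updating is equivalent to a single batch update.
Total successes across all batches = 8
alpha_posterior = alpha_prior + total_successes = 3 + 8
= 11

11


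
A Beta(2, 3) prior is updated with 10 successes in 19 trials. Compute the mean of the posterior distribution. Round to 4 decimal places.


After update: Beta(12, 12)
Mean = 12 / (12 + 12) = 12 / 24
= 0.5

0.5


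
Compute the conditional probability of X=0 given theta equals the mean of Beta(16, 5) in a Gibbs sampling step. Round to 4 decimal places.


Mean of Beta(16, 5) = 0.7619
P(X=0 | theta=0.7619) = 0.2381

0.2381


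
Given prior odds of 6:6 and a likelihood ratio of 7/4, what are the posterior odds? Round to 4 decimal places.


Posterior odds = prior odds * LR
Prior odds = 6/6 = 1.0
LR = 7/4 = 1.75
Posterior odds = 1.0 * 1.75 = 1.75

1.75


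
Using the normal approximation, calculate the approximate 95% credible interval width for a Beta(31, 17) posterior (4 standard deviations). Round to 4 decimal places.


Var(Beta) = 31*17/(48^2 * 49) = 0.0047
SD = 0.0683
Width ~ 4*SD = 0.2733

0.2733


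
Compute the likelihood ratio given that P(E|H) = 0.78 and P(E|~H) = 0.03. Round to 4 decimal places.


LR = P(E|H) / P(E|~H)
= 0.78 / 0.03 = 26.0

26.0
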